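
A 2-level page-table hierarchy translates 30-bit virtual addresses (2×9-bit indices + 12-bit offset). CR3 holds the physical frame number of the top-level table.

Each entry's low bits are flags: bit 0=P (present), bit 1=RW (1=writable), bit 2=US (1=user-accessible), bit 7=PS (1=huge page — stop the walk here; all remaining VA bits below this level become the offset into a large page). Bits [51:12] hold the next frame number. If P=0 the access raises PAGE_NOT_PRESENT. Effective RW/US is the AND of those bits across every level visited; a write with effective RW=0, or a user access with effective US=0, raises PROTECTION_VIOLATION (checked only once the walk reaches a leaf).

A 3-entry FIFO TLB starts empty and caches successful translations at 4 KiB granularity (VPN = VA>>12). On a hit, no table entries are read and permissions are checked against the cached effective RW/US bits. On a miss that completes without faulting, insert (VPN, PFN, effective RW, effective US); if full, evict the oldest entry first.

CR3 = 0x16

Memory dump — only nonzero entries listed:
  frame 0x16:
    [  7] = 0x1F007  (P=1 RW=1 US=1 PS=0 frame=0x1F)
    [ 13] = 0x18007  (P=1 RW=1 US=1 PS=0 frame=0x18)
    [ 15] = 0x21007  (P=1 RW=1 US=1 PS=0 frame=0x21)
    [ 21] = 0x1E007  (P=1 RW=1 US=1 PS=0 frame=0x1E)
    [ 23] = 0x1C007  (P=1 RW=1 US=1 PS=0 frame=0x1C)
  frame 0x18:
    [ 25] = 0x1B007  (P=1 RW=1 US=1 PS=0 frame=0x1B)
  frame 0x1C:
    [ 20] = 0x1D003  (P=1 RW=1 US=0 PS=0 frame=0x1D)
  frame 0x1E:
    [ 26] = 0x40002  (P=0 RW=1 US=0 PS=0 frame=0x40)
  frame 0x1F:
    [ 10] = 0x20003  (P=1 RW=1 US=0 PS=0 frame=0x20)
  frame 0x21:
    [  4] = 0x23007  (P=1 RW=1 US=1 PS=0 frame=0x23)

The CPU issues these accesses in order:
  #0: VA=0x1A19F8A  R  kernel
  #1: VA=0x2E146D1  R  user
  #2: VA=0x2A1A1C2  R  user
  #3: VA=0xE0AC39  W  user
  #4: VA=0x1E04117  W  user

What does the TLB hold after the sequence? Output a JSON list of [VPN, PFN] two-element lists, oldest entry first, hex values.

Per-access translation:
#0 VA=0x1A19F8A (r,kernel):
  L0: frame=0x16 idx=13 entry=0x18007 [P=1 RW=1 US=1 PS=0]
  L1: frame=0x18 idx=25 entry=0x1B007 [P=1 RW=1 US=1 PS=0]
  → PA=0x1BF8A  (2 entries read)
#1 VA=0x2E146D1 (r,user):
  L0: frame=0x16 idx=23 entry=0x1C007 [P=1 RW=1 US=1 PS=0]
  L1: frame=0x1C idx=20 entry=0x1D003 [P=1 RW=1 US=0 PS=0]
  ✗ PROTECTION_VIOLATION  [2 reads]
#2 VA=0x2A1A1C2 (r,user):
  L0: frame=0x16 idx=21 entry=0x1E007 [P=1 RW=1 US=1 PS=0]
  L1: frame=0x1E idx=26 entry=0x40002 [P=0 RW=1 US=0 PS=0]
  ✗ PAGE_NOT_PRESENT  [2 reads]
#3 VA=0xE0AC39 (w,user):
  L0: frame=0x16 idx=7 entry=0x1F007 [P=1 RW=1 US=1 PS=0]
  L1: frame=0x1F idx=10 entry=0x20003 [P=1 RW=1 US=0 PS=0]
  ✗ PROTECTION_VIOLATION  [2 reads]
#4 VA=0x1E04117 (w,user):
  L0: frame=0x16 idx=15 entry=0x21007 [P=1 RW=1 US=1 PS=0]
  L1: frame=0x21 idx=4 entry=0x23007 [P=1 RW=1 US=1 PS=0]
  → PA=0x23117  (2 entries read)

TLB: [["0x1A19", "0x1B"], ["0x1E04", "0x23"]]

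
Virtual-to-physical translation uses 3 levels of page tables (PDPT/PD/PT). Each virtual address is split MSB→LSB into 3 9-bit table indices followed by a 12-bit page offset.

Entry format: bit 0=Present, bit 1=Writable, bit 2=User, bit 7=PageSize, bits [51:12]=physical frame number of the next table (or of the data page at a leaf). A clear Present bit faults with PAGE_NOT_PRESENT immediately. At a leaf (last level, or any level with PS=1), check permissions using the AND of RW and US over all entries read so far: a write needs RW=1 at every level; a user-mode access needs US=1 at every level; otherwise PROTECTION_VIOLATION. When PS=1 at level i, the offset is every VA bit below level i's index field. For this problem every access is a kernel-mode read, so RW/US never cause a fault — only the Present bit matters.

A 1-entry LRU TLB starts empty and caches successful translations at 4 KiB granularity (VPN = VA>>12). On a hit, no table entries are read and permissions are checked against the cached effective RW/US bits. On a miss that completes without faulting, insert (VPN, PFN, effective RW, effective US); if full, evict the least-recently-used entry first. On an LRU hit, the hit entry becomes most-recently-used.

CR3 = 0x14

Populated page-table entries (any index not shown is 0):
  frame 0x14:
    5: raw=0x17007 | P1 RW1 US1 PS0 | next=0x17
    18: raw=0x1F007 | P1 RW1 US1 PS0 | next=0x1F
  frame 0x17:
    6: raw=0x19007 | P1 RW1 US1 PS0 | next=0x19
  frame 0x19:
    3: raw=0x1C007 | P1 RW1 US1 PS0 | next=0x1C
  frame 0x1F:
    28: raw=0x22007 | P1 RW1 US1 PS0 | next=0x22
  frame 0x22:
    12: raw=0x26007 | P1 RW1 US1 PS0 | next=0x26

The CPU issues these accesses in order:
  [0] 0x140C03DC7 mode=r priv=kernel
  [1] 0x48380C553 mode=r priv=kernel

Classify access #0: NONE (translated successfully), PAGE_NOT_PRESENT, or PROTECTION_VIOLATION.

Walk each access:
#0 VA=0x140C03DC7 (r,kernel):
  lvl0: tbl 0x14, slot 5 ⇒ 0x17007 (P1/RW1/US1/PS0)
  lvl1: tbl 0x17, slot 6 ⇒ 0x19007 (P1/RW1/US1/PS0)
  lvl2: tbl 0x19, slot 3 ⇒ 0x1C007 (P1/RW1/US1/PS0)
  → PA=0x1CDC7  (3 entries read)
#1 VA=0x48380C553 (r,kernel):
  lvl0: tbl 0x14, slot 18 ⇒ 0x1F007 (P1/RW1/US1/PS0)
  lvl1: tbl 0x1F, slot 28 ⇒ 0x22007 (P1/RW1/US1/PS0)
  lvl2: tbl 0x22, slot 12 ⇒ 0x26007 (P1/RW1/US1/PS0)
  → PA=0x26553  (3 entries read)

Access #0 fault: NONE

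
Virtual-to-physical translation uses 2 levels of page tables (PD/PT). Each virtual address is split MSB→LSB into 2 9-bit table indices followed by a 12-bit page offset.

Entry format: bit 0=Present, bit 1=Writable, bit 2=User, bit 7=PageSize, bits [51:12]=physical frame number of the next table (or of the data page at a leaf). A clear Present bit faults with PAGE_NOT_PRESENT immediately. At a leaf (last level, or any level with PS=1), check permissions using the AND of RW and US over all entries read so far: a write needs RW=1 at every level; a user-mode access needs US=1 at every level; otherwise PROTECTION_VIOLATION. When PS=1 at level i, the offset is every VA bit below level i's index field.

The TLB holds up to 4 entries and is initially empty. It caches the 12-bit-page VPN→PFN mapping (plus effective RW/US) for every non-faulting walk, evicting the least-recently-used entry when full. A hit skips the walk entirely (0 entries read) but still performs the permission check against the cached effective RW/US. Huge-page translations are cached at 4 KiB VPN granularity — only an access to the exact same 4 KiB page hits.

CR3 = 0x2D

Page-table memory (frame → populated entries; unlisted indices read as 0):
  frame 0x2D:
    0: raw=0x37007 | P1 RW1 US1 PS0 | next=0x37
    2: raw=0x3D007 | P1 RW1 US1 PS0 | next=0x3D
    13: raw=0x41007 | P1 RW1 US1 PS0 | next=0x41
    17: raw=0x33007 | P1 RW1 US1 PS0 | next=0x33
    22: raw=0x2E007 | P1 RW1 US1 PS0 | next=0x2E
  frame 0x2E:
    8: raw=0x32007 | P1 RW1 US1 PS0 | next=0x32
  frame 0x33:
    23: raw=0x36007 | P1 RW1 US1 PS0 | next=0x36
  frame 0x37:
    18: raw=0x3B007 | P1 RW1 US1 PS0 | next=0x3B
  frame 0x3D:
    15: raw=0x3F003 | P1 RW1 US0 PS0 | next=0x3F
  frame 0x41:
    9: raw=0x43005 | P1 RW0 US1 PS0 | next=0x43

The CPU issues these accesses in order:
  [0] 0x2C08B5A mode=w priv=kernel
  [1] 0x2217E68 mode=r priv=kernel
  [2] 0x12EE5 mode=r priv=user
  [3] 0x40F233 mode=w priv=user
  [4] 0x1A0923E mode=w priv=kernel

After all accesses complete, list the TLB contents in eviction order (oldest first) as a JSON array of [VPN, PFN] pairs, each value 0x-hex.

Trace:
#0 VA=0x2C08B5A (w,kernel):
  [0] read 0x2D idx=22: raw=0x2E007 flags P=1 W=1 U=1 S=0
  [1] read 0x2E idx=8: raw=0x32007 flags P=1 W=1 U=1 S=0
  → PA=0x32B5A  (2 entries read)
#1 VA=0x2217E68 (r,kernel):
  [0] read 0x2D idx=17: raw=0x33007 flags P=1 W=1 U=1 S=0
  [1] read 0x33 idx=23: raw=0x36007 flags P=1 W=1 U=1 S=0
  → PA=0x36E68  (2 entries read)
#2 VA=0x12EE5 (r,user):
  [0] read 0x2D idx=0: raw=0x37007 flags P=1 W=1 U=1 S=0
  [1] read 0x37 idx=18: raw=0x3B007 flags P=1 W=1 U=1 S=0
  → PA=0x3BEE5  (2 entries read)
#3 VA=0x40F233 (w,user):
  [0] read 0x2D idx=2: raw=0x3D007 flags P=1 W=1 U=1 S=0
  [1] read 0x3D idx=15: raw=0x3F003 flags P=1 W=1 U=0 S=0
  → PROTECTION_VIOLATION  (2 entries read)
#4 VA=0x1A0923E (w,kernel):
  [0] read 0x2D idx=13: raw=0x41007 flags P=1 W=1 U=1 S=0
  [1] read 0x41 idx=9: raw=0x43005 flags P=1 W=0 U=1 S=0
  → PROTECTION_VIOLATION  (2 entries read)

TLB: [["0x2C08", "0x32"], ["0x2217", "0x36"], ["0x12", "0x3B"]]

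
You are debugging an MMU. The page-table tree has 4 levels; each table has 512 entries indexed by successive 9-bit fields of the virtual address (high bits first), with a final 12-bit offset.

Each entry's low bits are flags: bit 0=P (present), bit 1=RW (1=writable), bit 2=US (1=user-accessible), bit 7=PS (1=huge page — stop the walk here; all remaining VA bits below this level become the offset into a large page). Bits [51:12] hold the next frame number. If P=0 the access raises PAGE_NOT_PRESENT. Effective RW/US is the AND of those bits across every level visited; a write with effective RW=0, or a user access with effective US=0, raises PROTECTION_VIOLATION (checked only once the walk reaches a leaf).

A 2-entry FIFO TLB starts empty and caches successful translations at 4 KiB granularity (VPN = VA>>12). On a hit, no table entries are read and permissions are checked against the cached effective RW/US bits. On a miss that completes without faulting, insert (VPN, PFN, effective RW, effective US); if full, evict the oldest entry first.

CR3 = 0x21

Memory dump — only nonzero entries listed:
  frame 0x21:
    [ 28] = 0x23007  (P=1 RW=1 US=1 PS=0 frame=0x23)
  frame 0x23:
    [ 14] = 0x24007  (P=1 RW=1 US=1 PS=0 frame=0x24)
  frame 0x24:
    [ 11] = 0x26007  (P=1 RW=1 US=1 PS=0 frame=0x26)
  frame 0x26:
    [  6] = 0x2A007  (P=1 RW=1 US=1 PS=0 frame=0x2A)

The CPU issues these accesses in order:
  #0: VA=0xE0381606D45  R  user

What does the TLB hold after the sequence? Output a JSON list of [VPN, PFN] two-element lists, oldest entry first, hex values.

Trace:
#0 VA=0xE0381606D45 (r,user):
  L0 @0x21[28] → 0x23007  P=1,RW=1,US=1,PS=0
  L1 @0x23[14] → 0x24007  P=1,RW=1,US=1,PS=0
  L2 @0x24[11] → 0x26007  P=1,RW=1,US=1,PS=0
  L3 @0x26[6] → 0x2A007  P=1,RW=1,US=1,PS=0
  ✓ 0x2AD45  — 4 lookups

TLB: [["0xE0381606", "0x2A"]]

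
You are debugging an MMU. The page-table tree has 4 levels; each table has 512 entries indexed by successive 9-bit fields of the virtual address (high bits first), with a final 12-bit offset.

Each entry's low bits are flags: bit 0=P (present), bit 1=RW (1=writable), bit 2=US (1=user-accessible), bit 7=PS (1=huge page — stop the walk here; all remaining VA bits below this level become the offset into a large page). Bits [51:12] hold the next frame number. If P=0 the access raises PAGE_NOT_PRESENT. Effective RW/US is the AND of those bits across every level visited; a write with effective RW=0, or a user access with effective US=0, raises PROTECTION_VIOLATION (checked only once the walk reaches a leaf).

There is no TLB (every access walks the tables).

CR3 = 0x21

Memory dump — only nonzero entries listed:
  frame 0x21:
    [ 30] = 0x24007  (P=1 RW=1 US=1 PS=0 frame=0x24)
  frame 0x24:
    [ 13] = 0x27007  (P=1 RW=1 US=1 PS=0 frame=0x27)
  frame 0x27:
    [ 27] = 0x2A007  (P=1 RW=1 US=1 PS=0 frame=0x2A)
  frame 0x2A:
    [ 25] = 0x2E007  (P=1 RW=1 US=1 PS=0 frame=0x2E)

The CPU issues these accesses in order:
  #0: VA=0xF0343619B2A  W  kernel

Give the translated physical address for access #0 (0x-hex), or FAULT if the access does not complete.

Trace:
#0 VA=0xF0343619B2A (w,kernel):
  L0: frame=0x21 idx=30 entry=0x24007 [P=1 RW=1 US=1 PS=0]
  L1: frame=0x24 idx=13 entry=0x27007 [P=1 RW=1 US=1 PS=0]
  L2: frame=0x27 idx=27 entry=0x2A007 [P=1 RW=1 US=1 PS=0]
  L3: frame=0x2A idx=25 entry=0x2E007 [P=1 RW=1 US=1 PS=0]
  → PA=0x2EB2A  (4 entries read)

Access #0 PA: 0x2EB2A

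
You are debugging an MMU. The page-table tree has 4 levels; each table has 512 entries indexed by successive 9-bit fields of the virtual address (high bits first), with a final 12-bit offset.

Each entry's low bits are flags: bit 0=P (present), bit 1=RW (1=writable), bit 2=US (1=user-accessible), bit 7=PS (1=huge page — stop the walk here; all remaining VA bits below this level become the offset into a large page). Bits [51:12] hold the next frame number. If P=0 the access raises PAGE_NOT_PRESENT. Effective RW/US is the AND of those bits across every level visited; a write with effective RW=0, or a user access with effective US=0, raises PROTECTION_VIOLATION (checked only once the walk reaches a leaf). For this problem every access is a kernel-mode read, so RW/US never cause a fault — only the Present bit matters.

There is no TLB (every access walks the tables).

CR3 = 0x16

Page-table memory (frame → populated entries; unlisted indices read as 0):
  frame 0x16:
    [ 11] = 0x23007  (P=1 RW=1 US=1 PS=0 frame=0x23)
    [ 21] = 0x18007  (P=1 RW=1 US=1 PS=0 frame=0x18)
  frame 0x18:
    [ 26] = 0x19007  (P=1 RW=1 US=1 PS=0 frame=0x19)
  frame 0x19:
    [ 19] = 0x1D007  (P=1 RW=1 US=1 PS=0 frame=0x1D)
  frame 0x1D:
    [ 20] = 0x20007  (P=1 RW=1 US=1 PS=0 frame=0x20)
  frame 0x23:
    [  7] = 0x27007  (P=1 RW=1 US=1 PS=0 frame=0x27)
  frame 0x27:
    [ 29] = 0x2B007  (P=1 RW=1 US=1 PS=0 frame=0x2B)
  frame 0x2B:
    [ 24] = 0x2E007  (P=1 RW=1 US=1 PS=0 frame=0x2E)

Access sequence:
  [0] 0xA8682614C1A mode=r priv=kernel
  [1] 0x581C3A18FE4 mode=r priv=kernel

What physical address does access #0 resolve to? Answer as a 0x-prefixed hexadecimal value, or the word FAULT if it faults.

Per-access translation:
#0 VA=0xA8682614C1A (r,kernel):
  lvl0: tbl 0x16, slot 21 ⇒ 0x18007 (P1/RW1/US1/PS0)
  lvl1: tbl 0x18, slot 26 ⇒ 0x19007 (P1/RW1/US1/PS0)
  lvl2: tbl 0x19, slot 19 ⇒ 0x1D007 (P1/RW1/US1/PS0)
  lvl3: tbl 0x1D, slot 20 ⇒ 0x20007 (P1/RW1/US1/PS0)
  ⇒ phys 0x20C1A  [4 reads]
#1 VA=0x581C3A18FE4 (r,kernel):
  lvl0: tbl 0x16, slot 11 ⇒ 0x23007 (P1/RW1/US1/PS0)
  lvl1: tbl 0x23, slot 7 ⇒ 0x27007 (P1/RW1/US1/PS0)
  lvl2: tbl 0x27, slot 29 ⇒ 0x2B007 (P1/RW1/US1/PS0)
  lvl3: tbl 0x2B, slot 24 ⇒ 0x2E007 (P1/RW1/US1/PS0)
  ⇒ phys 0x2EFE4  [4 reads]

Access #0 PA: 0x20C1A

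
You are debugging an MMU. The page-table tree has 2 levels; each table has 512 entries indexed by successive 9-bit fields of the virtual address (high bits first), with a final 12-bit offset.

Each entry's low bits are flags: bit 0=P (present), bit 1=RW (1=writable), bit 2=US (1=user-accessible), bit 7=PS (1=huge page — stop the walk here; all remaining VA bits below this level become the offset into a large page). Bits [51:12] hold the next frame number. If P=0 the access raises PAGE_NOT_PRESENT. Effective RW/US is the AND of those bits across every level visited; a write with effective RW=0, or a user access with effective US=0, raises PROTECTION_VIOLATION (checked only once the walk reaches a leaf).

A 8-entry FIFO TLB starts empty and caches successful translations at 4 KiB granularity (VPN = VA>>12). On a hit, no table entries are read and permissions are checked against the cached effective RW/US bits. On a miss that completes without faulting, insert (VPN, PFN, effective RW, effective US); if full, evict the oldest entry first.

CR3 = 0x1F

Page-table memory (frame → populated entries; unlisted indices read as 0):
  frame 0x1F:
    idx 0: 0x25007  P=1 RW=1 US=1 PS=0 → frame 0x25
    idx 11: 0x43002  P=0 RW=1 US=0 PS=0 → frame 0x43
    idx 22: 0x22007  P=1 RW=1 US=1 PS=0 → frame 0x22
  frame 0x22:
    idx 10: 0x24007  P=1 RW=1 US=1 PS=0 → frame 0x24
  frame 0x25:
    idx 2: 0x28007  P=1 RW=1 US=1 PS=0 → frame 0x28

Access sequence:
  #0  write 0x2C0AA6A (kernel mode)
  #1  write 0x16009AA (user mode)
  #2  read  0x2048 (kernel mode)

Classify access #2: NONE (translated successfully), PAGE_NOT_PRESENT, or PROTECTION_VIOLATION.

Per-access translation:
#0 VA=0x2C0AA6A (w,kernel):
  [0] read 0x1F idx=22: raw=0x22007 flags P=1 W=1 U=1 S=0
  [1] read 0x22 idx=10: raw=0x24007 flags P=1 W=1 U=1 S=0
  ✓ 0x24A6A  — 2 lookups
#1 VA=0x16009AA (w,user):
  [0] read 0x1F idx=11: raw=0x43002 flags P=0 W=1 U=0 S=0
  → PAGE_NOT_PRESENT  (1 entries read)
#2 VA=0x2048 (r,kernel):
  [0] read 0x1F idx=0: raw=0x25007 flags P=1 W=1 U=1 S=0
  [1] read 0x25 idx=2: raw=0x28007 flags P=1 W=1 U=1 S=0
  ✓ 0x28048  — 2 lookups

Access #2 fault: NONE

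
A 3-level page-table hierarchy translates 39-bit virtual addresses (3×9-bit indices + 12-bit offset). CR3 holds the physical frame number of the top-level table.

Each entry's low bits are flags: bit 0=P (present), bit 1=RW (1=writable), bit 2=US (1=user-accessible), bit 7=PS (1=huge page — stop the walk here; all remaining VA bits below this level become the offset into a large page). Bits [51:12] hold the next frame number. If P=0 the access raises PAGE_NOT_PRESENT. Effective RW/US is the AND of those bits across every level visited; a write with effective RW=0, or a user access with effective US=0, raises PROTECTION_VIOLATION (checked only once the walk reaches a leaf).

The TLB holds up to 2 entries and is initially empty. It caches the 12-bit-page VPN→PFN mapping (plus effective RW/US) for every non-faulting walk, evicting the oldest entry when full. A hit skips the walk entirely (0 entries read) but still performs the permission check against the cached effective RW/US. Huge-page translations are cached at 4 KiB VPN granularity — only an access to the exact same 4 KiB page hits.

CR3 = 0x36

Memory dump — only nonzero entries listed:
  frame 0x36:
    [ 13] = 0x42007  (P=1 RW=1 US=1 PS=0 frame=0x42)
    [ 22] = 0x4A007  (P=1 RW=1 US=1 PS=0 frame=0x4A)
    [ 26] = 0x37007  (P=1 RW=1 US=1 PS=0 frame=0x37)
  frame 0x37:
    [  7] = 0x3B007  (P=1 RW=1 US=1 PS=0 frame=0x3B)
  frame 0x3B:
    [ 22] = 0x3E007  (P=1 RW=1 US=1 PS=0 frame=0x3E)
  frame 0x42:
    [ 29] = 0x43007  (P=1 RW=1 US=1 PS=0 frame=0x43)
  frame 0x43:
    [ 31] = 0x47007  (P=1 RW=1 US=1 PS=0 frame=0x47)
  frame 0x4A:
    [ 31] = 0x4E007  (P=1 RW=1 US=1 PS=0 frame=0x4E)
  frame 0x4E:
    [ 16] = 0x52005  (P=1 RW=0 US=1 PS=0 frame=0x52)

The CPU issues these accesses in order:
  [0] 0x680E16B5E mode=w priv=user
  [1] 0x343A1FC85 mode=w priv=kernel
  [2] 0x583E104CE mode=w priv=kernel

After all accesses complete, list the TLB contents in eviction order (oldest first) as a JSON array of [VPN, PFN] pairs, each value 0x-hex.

Walk each access:
#0 VA=0x680E16B5E (w,user):
  [0] read 0x36 idx=26: raw=0x37007 flags P=1 W=1 U=1 S=0
  [1] read 0x37 idx=7: raw=0x3B007 flags P=1 W=1 U=1 S=0
  [2] read 0x3B idx=22: raw=0x3E007 flags P=1 W=1 U=1 S=0
  → PA=0x3EB5E  (3 entries read)
#1 VA=0x343A1FC85 (w,kernel):
  [0] read 0x36 idx=13: raw=0x42007 flags P=1 W=1 U=1 S=0
  [1] read 0x42 idx=29: raw=0x43007 flags P=1 W=1 U=1 S=0
  [2] read 0x43 idx=31: raw=0x47007 flags P=1 W=1 U=1 S=0
  → PA=0x47C85  (3 entries read)
#2 VA=0x583E104CE (w,kernel):
  [0] read 0x36 idx=22: raw=0x4A007 flags P=1 W=1 U=1 S=0
  [1] read 0x4A idx=31: raw=0x4E007 flags P=1 W=1 U=1 S=0
  [2] read 0x4E idx=16: raw=0x52005 flags P=1 W=0 U=1 S=0
  ✗ PROTECTION_VIOLATION  [3 reads]

TLB: [["0x680E16", "0x3E"], ["0x343A1F", "0x47"]]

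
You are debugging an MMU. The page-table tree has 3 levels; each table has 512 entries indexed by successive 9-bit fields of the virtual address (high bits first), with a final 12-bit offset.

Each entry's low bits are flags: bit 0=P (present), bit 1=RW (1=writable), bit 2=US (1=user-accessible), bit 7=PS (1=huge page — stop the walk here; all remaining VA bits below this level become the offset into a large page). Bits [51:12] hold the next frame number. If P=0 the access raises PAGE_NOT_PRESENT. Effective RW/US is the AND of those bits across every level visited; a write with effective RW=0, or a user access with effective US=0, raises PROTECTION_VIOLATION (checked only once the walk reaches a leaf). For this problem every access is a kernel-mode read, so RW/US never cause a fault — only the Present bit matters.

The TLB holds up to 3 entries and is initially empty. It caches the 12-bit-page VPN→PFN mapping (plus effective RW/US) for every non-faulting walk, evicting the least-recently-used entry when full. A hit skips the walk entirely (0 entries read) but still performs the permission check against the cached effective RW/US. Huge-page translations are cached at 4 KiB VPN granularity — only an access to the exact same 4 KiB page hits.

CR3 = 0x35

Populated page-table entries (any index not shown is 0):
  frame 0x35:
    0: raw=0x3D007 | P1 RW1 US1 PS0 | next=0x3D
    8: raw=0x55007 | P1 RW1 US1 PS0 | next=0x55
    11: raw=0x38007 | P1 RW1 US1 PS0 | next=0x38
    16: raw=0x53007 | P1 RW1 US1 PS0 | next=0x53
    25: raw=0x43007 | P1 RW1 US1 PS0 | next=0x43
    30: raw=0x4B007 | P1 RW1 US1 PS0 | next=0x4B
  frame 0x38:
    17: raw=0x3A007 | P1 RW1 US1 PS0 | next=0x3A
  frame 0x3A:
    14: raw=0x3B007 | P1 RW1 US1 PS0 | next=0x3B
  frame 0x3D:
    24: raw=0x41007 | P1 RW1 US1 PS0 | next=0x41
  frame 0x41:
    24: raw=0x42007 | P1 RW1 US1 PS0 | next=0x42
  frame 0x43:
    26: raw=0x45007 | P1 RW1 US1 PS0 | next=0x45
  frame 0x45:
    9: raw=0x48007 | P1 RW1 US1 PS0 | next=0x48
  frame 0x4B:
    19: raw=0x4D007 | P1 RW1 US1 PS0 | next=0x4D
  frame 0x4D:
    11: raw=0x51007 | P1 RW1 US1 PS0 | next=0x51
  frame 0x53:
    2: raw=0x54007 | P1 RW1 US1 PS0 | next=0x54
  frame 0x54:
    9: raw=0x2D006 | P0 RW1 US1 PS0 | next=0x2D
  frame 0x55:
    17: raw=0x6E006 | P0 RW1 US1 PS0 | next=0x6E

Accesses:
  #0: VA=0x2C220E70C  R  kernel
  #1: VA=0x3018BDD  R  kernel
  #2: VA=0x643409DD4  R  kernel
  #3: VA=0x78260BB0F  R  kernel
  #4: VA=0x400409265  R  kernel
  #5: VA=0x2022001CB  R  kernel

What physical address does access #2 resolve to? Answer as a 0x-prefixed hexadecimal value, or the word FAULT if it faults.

Walk each access:
#0 VA=0x2C220E70C (r,kernel):
  [0] read 0x35 idx=11: raw=0x38007 flags P=1 W=1 U=1 S=0
  [1] read 0x38 idx=17: raw=0x3A007 flags P=1 W=1 U=1 S=0
  [2] read 0x3A idx=14: raw=0x3B007 flags P=1 W=1 U=1 S=0
  → PA=0x3B70C  (3 entries read)
#1 VA=0x3018BDD (r,kernel):
  [0] read 0x35 idx=0: raw=0x3D007 flags P=1 W=1 U=1 S=0
  [1] read 0x3D idx=24: raw=0x41007 flags P=1 W=1 U=1 S=0
  [2] read 0x41 idx=24: raw=0x42007 flags P=1 W=1 U=1 S=0
  → PA=0x42BDD  (3 entries read)
#2 VA=0x643409DD4 (r,kernel):
  [0] read 0x35 idx=25: raw=0x43007 flags P=1 W=1 U=1 S=0
  [1] read 0x43 idx=26: raw=0x45007 flags P=1 W=1 U=1 S=0
  [2] read 0x45 idx=9: raw=0x48007 flags P=1 W=1 U=1 S=0
  → PA=0x48DD4  (3 entries read)
#3 VA=0x78260BB0F (r,kernel):
  [0] read 0x35 idx=30: raw=0x4B007 flags P=1 W=1 U=1 S=0
  [1] read 0x4B idx=19: raw=0x4D007 flags P=1 W=1 U=1 S=0
  [2] read 0x4D idx=11: raw=0x51007 flags P=1 W=1 U=1 S=0
  → PA=0x51B0F  (3 entries read)
#4 VA=0x400409265 (r,kernel):
  [0] read 0x35 idx=16: raw=0x53007 flags P=1 W=1 U=1 S=0
  [1] read 0x53 idx=2: raw=0x54007 flags P=1 W=1 U=1 S=0
  [2] read 0x54 idx=9: raw=0x2D006 flags P=0 W=1 U=1 S=0
  → PAGE_NOT_PRESENT  (3 entries read)
#5 VA=0x2022001CB (r,kernel):
  [0] read 0x35 idx=8: raw=0x55007 flags P=1 W=1 U=1 S=0
  [1] read 0x55 idx=17: raw=0x6E006 flags P=0 W=1 U=1 S=0
  → PAGE_NOT_PRESENT  (2 entries read)

Access #2 PA: 0x48DD4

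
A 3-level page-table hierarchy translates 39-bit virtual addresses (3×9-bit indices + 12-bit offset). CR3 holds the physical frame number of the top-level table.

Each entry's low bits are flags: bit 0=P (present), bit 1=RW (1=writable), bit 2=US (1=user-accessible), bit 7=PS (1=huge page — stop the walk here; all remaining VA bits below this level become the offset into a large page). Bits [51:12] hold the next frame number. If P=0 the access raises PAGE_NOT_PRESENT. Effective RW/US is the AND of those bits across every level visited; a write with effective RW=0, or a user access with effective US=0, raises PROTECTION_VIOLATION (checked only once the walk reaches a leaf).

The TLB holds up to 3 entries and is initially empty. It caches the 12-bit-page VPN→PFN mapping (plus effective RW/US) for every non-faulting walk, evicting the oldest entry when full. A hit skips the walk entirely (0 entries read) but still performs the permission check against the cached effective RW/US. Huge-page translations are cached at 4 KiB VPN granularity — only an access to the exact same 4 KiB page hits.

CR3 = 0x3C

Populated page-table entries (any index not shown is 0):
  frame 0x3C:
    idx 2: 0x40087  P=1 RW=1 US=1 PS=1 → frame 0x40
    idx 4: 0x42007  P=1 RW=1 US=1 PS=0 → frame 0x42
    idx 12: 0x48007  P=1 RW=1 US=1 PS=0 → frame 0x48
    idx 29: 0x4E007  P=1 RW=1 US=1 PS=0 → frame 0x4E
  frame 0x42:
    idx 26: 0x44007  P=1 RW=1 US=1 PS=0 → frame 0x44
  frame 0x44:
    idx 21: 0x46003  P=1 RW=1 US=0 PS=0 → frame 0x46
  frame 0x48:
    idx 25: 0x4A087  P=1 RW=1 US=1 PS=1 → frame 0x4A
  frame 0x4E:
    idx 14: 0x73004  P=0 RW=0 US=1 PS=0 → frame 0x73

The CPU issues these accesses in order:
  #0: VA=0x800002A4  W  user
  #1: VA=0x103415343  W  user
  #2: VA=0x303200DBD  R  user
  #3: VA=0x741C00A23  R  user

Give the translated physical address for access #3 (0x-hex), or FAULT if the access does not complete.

Per-access translation:
#0 VA=0x800002A4 (w,user):
  L0 @0x3C[2] → 0x40087  P=1,RW=1,US=1,PS=1
  ✓ 0x402A4 (huge @L0)  — 1 lookups
#1 VA=0x103415343 (w,user):
  L0 @0x3C[4] → 0x42007  P=1,RW=1,US=1,PS=0
  L1 @0x42[26] → 0x44007  P=1,RW=1,US=1,PS=0
  L2 @0x44[21] → 0x46003  P=1,RW=1,US=0,PS=0
  → PROTECTION_VIOLATION  (3 entries read)
#2 VA=0x303200DBD (r,user):
  L0 @0x3C[12] → 0x48007  P=1,RW=1,US=1,PS=0
  L1 @0x48[25] → 0x4A087  P=1,RW=1,US=1,PS=1
  ✓ 0x4ADBD (huge @L1)  — 2 lookups
#3 VA=0x741C00A23 (r,user):
  L0 @0x3C[29] → 0x4E007  P=1,RW=1,US=1,PS=0
  L1 @0x4E[14] → 0x73004  P=0,RW=0,US=1,PS=0
  → PAGE_NOT_PRESENT  (2 entries read)

Access #3 PA: FAULT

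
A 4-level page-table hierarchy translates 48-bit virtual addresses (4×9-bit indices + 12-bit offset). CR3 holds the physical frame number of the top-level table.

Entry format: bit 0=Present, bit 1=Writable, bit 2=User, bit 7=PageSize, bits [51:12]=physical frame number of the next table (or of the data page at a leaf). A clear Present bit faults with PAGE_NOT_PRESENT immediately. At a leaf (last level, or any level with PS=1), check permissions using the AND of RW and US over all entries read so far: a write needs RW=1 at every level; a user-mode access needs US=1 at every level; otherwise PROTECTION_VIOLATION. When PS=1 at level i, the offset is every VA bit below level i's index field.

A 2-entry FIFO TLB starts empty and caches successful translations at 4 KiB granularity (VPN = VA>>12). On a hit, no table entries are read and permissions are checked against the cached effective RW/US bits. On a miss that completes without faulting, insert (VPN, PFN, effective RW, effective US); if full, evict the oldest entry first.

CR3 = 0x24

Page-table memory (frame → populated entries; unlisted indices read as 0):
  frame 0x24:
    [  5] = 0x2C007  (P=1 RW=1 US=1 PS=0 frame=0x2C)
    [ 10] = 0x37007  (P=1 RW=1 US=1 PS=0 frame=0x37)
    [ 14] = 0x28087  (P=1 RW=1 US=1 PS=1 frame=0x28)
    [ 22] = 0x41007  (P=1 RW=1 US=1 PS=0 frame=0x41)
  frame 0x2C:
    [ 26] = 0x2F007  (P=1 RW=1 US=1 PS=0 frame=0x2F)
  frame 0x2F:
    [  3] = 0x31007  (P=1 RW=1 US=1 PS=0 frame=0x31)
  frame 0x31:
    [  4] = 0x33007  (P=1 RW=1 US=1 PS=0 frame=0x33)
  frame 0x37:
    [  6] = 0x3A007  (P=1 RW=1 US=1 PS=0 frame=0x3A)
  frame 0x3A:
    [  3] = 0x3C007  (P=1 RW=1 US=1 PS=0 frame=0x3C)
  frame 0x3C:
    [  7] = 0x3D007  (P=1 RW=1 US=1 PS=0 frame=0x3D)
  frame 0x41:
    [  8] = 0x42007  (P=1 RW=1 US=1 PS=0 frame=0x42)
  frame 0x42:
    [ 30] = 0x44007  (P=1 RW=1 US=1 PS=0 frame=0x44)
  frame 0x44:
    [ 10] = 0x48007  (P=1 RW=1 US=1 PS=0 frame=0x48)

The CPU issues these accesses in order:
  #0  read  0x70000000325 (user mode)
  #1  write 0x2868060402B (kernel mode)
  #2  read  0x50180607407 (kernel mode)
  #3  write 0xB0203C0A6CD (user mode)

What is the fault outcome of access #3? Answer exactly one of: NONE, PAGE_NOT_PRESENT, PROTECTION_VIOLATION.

Per-access translation:
#0 VA=0x70000000325 (r,user):
  L0 @0x24[14] → 0x28087  P=1,RW=1,US=1,PS=1
  ⇒ phys 0x28325 (huge @L0)  [1 reads]
#1 VA=0x2868060402B (w,kernel):
  L0 @0x24[5] → 0x2C007  P=1,RW=1,US=1,PS=0
  L1 @0x2C[26] → 0x2F007  P=1,RW=1,US=1,PS=0
  L2 @0x2F[3] → 0x31007  P=1,RW=1,US=1,PS=0
  L3 @0x31[4] → 0x33007  P=1,RW=1,US=1,PS=0
  ⇒ phys 0x3302B  [4 reads]
#2 VA=0x50180607407 (r,kernel):
  L0 @0x24[10] → 0x37007  P=1,RW=1,US=1,PS=0
  L1 @0x37[6] → 0x3A007  P=1,RW=1,US=1,PS=0
  L2 @0x3A[3] → 0x3C007  P=1,RW=1,US=1,PS=0
  L3 @0x3C[7] → 0x3D007  P=1,RW=1,US=1,PS=0
  ⇒ phys 0x3D407  [4 reads]
#3 VA=0xB0203C0A6CD (w,user):
  L0 @0x24[22] → 0x41007  P=1,RW=1,US=1,PS=0
  L1 @0x41[8] → 0x42007  P=1,RW=1,US=1,PS=0
  L2 @0x42[30] → 0x44007  P=1,RW=1,US=1,PS=0
  L3 @0x44[10] → 0x48007  P=1,RW=1,US=1,PS=0
  ⇒ phys 0x486CD  [4 reads]

Access #3 fault: NONE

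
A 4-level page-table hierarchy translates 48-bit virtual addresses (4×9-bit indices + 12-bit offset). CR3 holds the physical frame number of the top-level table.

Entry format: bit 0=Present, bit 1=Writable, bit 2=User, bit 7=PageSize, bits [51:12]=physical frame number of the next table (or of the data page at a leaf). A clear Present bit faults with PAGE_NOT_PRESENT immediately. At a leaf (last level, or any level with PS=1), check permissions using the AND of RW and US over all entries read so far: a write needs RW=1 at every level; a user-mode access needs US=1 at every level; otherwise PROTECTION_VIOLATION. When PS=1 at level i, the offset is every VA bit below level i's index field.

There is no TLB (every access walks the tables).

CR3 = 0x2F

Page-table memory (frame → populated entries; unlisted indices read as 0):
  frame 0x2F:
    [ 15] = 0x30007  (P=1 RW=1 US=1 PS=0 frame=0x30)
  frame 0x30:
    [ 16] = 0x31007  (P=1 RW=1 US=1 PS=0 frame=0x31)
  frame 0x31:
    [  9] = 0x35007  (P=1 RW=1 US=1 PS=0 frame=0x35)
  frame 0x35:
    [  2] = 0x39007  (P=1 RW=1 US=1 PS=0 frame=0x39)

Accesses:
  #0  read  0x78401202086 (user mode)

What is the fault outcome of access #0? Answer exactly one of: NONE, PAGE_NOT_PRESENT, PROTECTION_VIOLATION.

Trace:
#0 VA=0x78401202086 (r,user):
  L0: frame=0x2F idx=15 entry=0x30007 [P=1 RW=1 US=1 PS=0]
  L1: frame=0x30 idx=16 entry=0x31007 [P=1 RW=1 US=1 PS=0]
  L2: frame=0x31 idx=9 entry=0x35007 [P=1 RW=1 US=1 PS=0]
  L3: frame=0x35 idx=2 entry=0x39007 [P=1 RW=1 US=1 PS=0]
  → PA=0x39086  (4 entries read)

Access #0 fault: NONE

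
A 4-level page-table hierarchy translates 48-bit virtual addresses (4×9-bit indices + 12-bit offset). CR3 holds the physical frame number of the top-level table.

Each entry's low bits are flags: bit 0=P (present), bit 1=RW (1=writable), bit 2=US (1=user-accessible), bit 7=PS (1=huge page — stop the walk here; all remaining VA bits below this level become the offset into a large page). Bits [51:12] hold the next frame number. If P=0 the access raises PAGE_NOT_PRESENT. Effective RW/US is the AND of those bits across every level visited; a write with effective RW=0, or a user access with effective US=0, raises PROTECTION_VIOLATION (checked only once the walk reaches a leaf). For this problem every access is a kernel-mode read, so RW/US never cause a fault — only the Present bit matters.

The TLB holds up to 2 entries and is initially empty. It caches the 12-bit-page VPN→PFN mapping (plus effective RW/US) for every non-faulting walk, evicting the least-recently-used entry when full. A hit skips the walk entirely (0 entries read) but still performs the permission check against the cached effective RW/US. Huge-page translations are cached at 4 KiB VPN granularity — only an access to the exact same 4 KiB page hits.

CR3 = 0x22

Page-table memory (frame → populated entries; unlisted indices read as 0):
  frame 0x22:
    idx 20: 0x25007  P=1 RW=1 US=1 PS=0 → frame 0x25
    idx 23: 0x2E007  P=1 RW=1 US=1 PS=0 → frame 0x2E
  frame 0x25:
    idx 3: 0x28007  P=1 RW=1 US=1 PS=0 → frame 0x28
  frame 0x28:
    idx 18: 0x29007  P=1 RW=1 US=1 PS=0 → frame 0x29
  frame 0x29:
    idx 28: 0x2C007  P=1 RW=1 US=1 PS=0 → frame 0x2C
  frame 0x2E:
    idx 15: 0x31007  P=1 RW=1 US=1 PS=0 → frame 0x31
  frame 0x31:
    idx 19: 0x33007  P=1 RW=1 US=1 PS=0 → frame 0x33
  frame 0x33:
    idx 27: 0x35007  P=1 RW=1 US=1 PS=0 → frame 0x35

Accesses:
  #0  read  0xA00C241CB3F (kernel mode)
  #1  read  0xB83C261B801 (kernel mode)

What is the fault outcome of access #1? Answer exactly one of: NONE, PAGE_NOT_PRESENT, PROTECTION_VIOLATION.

Per-access translation:
#0 VA=0xA00C241CB3F (r,kernel):
  L0 @0x22[20] → 0x25007  P=1,RW=1,US=1,PS=0
  L1 @0x25[3] → 0x28007  P=1,RW=1,US=1,PS=0
  L2 @0x28[18] → 0x29007  P=1,RW=1,US=1,PS=0
  L3 @0x29[28] → 0x2C007  P=1,RW=1,US=1,PS=0
  ⇒ phys 0x2CB3F  [4 reads]
#1 VA=0xB83C261B801 (r,kernel):
  L0 @0x22[23] → 0x2E007  P=1,RW=1,US=1,PS=0
  L1 @0x2E[15] → 0x31007  P=1,RW=1,US=1,PS=0
  L2 @0x31[19] → 0x33007  P=1,RW=1,US=1,PS=0
  L3 @0x33[27] → 0x35007  P=1,RW=1,US=1,PS=0
  ⇒ phys 0x35801  [4 reads]

Access #1 fault: NONE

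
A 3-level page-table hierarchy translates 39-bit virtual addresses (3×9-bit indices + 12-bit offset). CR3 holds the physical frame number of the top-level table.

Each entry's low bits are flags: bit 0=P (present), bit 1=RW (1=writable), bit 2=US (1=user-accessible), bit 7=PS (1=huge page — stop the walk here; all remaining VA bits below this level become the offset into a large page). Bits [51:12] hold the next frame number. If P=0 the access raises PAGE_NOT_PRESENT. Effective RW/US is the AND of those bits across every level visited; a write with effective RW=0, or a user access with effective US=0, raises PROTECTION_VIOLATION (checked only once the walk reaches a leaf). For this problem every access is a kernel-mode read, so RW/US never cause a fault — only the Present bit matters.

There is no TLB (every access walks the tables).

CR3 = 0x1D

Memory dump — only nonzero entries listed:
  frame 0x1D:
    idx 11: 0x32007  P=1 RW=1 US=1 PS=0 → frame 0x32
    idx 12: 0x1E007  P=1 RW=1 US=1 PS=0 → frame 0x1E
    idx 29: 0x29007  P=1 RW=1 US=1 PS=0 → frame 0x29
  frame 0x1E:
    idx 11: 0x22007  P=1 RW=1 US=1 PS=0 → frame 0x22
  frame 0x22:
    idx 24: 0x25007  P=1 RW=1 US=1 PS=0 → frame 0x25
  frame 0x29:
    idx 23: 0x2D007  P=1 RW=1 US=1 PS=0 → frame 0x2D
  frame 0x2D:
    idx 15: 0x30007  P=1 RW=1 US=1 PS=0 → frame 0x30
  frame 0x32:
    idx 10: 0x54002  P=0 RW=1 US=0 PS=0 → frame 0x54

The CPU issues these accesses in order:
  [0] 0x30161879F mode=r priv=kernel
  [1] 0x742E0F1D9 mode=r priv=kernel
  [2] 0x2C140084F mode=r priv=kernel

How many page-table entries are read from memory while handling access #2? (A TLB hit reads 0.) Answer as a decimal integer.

Per-access translation:
#0 VA=0x30161879F (r,kernel):
  L0 @0x1D[12] → 0x1E007  P=1,RW=1,US=1,PS=0
  L1 @0x1E[11] → 0x22007  P=1,RW=1,US=1,PS=0
  L2 @0x22[24] → 0x25007  P=1,RW=1,US=1,PS=0
  → PA=0x2579F  (3 entries read)
#1 VA=0x742E0F1D9 (r,kernel):
  L0 @0x1D[29] → 0x29007  P=1,RW=1,US=1,PS=0
  L1 @0x29[23] → 0x2D007  P=1,RW=1,US=1,PS=0
  L2 @0x2D[15] → 0x30007  P=1,RW=1,US=1,PS=0
  → PA=0x301D9  (3 entries read)
#2 VA=0x2C140084F (r,kernel):
  L0 @0x1D[11] → 0x32007  P=1,RW=1,US=1,PS=0
  L1 @0x32[10] → 0x54002  P=0,RW=1,US=0,PS=0
  → PAGE_NOT_PRESENT  (2 entries read)

Entries read for #2: 2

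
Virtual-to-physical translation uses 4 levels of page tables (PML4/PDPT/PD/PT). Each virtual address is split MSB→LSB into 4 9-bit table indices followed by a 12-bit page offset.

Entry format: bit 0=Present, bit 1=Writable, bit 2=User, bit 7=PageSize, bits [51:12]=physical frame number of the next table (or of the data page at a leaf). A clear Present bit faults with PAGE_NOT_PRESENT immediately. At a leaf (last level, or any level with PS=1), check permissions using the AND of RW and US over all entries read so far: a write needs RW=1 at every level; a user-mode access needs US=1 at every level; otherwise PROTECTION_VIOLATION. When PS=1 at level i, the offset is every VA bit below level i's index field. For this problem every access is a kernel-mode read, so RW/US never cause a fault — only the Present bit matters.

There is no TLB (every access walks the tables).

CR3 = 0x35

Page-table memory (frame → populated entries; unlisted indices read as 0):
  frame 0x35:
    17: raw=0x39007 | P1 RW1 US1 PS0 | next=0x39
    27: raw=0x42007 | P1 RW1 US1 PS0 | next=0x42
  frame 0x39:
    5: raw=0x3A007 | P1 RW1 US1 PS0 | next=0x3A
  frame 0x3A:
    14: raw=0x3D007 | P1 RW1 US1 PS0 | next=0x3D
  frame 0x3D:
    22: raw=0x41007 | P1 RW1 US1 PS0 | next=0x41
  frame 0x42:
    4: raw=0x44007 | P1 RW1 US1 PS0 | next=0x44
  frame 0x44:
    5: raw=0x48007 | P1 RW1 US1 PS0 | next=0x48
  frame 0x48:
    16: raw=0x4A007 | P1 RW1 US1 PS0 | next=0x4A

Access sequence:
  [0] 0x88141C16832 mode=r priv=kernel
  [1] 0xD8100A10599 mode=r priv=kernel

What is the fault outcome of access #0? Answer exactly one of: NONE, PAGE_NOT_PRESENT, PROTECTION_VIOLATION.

Trace:
#0 VA=0x88141C16832 (r,kernel):
  L0: frame=0x35 idx=17 entry=0x39007 [P=1 RW=1 US=1 PS=0]
  L1: frame=0x39 idx=5 entry=0x3A007 [P=1 RW=1 US=1 PS=0]
  L2: frame=0x3A idx=14 entry=0x3D007 [P=1 RW=1 US=1 PS=0]
  L3: frame=0x3D idx=22 entry=0x41007 [P=1 RW=1 US=1 PS=0]
  ⇒ phys 0x41832  [4 reads]
#1 VA=0xD8100A10599 (r,kernel):
  L0: frame=0x35 idx=27 entry=0x42007 [P=1 RW=1 US=1 PS=0]
  L1: frame=0x42 idx=4 entry=0x44007 [P=1 RW=1 US=1 PS=0]
  L2: frame=0x44 idx=5 entry=0x48007 [P=1 RW=1 US=1 PS=0]
  L3: frame=0x48 idx=16 entry=0x4A007 [P=1 RW=1 US=1 PS=0]
  ⇒ phys 0x4A599  [4 reads]

Access #0 fault: NONE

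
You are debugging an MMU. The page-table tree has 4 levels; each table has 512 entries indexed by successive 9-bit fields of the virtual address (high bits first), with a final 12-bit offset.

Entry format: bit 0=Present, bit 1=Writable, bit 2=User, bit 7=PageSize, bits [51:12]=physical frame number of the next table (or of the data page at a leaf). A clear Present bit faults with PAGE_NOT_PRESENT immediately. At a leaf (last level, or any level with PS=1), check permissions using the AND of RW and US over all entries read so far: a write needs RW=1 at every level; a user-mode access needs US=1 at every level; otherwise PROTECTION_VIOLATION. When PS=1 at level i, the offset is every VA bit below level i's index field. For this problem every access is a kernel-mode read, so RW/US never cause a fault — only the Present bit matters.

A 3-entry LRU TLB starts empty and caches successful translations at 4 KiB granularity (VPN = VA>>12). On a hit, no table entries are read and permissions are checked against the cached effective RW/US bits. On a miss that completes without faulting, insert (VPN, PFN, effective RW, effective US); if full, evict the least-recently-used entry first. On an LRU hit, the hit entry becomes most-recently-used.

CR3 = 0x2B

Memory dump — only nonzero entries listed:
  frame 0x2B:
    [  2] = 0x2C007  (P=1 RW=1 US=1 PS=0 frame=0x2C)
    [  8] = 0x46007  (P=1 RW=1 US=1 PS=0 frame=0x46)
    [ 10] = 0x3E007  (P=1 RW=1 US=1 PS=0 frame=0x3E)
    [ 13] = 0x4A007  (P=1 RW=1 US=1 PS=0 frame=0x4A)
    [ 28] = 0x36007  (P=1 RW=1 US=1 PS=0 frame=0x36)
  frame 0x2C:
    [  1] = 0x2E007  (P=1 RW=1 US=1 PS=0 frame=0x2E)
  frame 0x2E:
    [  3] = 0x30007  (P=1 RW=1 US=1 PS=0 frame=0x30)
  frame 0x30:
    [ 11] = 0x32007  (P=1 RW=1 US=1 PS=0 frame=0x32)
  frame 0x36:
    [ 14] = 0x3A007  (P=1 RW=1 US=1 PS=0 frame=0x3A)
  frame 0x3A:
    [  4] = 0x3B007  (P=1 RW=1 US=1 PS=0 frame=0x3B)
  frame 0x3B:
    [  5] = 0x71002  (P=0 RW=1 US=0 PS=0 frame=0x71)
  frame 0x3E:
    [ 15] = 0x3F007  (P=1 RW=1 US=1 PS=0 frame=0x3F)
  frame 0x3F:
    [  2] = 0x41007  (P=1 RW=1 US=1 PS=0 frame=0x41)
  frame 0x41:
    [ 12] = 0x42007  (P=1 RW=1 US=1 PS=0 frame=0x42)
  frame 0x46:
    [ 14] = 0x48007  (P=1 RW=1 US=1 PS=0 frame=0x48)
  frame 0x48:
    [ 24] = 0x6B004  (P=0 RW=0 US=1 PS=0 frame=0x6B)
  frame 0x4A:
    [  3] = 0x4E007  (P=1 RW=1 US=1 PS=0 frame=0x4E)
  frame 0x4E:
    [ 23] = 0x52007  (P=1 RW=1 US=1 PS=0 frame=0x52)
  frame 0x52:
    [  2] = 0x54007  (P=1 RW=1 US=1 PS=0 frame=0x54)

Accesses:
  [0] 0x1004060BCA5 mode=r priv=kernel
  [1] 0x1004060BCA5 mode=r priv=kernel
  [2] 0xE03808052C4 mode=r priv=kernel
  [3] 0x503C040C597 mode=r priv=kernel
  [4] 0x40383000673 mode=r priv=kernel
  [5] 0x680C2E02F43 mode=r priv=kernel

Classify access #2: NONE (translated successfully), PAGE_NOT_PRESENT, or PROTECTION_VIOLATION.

Walk each access:
#0 VA=0x1004060BCA5 (r,kernel):
  L0 @0x2B[2] → 0x2C007  P=1,RW=1,US=1,PS=0
  L1 @0x2C[1] → 0x2E007  P=1,RW=1,US=1,PS=0
  L2 @0x2E[3] → 0x30007  P=1,RW=1,US=1,PS=0
  L3 @0x30[11] → 0x32007  P=1,RW=1,US=1,PS=0
  ⇒ phys 0x32CA5  [4 reads]
#1 VA=0x1004060BCA5 (r,kernel):
  TLB hit vpn=0x1004060B → PA=0x32CA5
#2 VA=0xE03808052C4 (r,kernel):
  L0 @0x2B[28] → 0x36007  P=1,RW=1,US=1,PS=0
  L1 @0x36[14] → 0x3A007  P=1,RW=1,US=1,PS=0
  L2 @0x3A[4] → 0x3B007  P=1,RW=1,US=1,PS=0
  L3 @0x3B[5] → 0x71002  P=0,RW=1,US=0,PS=0
  ✗ PAGE_NOT_PRESENT  [4 reads]
#3 VA=0x503C040C597 (r,kernel):
  L0 @0x2B[10] → 0x3E007  P=1,RW=1,US=1,PS=0
  L1 @0x3E[15] → 0x3F007  P=1,RW=1,US=1,PS=0
  L2 @0x3F[2] → 0x41007  P=1,RW=1,US=1,PS=0
  L3 @0x41[12] → 0x42007  P=1,RW=1,US=1,PS=0
  ⇒ phys 0x42597  [4 reads]
#4 VA=0x40383000673 (r,kernel):
  L0 @0x2B[8] → 0x46007  P=1,RW=1,US=1,PS=0
  L1 @0x46[14] → 0x48007  P=1,RW=1,US=1,PS=0
  L2 @0x48[24] → 0x6B004  P=0,RW=0,US=1,PS=0
  ✗ PAGE_NOT_PRESENT  [3 reads]
#5 VA=0x680C2E02F43 (r,kernel):
  L0 @0x2B[13] → 0x4A007  P=1,RW=1,US=1,PS=0
  L1 @0x4A[3] → 0x4E007  P=1,RW=1,US=1,PS=0
  L2 @0x4E[23] → 0x52007  P=1,RW=1,US=1,PS=0
  L3 @0x52[2] → 0x54007  P=1,RW=1,US=1,PS=0
  ⇒ phys 0x54F43  [4 reads]

Access #2 fault: PAGE_NOT_PRESENT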